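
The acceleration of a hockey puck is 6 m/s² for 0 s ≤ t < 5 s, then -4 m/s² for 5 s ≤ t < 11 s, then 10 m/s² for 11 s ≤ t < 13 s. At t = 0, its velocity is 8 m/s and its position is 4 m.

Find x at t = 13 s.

323 m

On each constant-a segment, Δv = aΔt and Δx = v₀Δt + ½aΔt²; chain segment to segment.
0–5 s: v starts 8 m/s; Δx = 8·5 + ½·6·5² = 115 m; v ends 38 m/s.
5–11 s: v starts 38 m/s; Δx = 38·6 + ½·-4·6² = 156 m; v ends 14 m/s.
11–13 s: v starts 14 m/s; Δx = 14·2 + ½·10·2² = 48 m; v ends 34 m/s.
x(13) = 4 + Σ Δx = 323 m.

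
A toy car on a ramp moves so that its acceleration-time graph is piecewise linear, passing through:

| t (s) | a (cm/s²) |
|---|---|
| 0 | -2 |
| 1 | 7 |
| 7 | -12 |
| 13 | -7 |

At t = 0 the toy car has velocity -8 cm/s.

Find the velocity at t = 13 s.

Δv equals the area under the a-t graph; then v = v₀ + Δv.
0–1 s: ½(-2 + 7)(1) = 2.5 cm/s
1–7 s: ½(7 + -12)(6) = -15 cm/s
7–13 s: ½(-12 + -7)(6) = -57 cm/s
Δv = -69.5 cm/s, so v(13) = -8 + (-69.5) = -77.5 cm/s.

-77.5 cm/s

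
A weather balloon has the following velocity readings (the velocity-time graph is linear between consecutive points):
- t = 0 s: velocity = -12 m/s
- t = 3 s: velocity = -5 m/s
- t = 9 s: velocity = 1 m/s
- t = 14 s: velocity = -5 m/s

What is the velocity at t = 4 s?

-4 m/s

On 3–9 s the graph is linear from -5 to 1 m/s: v(4) = -5 + (1 − -5)·(4 − 3)/(9 − 3) = -4 m/s.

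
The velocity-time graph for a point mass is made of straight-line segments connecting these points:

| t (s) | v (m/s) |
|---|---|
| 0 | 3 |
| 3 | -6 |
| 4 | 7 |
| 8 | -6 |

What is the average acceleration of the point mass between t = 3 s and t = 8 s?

0 m/s²

Average acceleration = Δv/Δt = (-6 − -6)/(8 − 3) = 0 m/s².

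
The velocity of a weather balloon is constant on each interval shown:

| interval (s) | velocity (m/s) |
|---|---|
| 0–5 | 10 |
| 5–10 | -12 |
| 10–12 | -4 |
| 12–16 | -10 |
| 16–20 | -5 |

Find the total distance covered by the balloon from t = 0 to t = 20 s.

178 m

Distance (not displacement) is the total path length: add the absolute areas under v-t.
0–5 s: |10| × 5 = 50 m
5–10 s: |-12| × 5 = 60 m
10–12 s: |-4| × 2 = 8 m
12–16 s: |-10| × 4 = 40 m
16–20 s: |-5| × 4 = 20 m
Total distance = 178 m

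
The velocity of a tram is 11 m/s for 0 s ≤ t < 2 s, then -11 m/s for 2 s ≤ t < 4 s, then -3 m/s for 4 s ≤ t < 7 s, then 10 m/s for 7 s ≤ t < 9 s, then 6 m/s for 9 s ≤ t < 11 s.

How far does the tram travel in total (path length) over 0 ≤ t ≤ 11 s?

Distance (not displacement) is the total path length: add the absolute areas under v-t.
0–2 s: |11| × 2 = 22 m
2–4 s: |-11| × 2 = 22 m
4–7 s: |-3| × 3 = 9 m
7–9 s: |10| × 2 = 20 m
9–11 s: |6| × 2 = 12 m
Total distance = 85 m

85 m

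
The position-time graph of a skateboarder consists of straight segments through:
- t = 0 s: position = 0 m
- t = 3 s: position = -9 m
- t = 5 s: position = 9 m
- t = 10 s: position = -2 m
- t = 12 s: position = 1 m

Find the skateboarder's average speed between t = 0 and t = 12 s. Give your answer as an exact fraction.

Average speed = (total path length)/(elapsed time); on a piecewise-linear x-t graph the path length is Σ|Δx|.
0–3 s: |Δx| = |-9 − 0| = 9 m
3–5 s: |Δx| = |9 − -9| = 18 m
5–10 s: |Δx| = |-2 − 9| = 11 m
10–12 s: |Δx| = |1 − -2| = 3 m
Total path = 41 m; average speed = 41/12 = 41/12 m/s.

41/12 m/s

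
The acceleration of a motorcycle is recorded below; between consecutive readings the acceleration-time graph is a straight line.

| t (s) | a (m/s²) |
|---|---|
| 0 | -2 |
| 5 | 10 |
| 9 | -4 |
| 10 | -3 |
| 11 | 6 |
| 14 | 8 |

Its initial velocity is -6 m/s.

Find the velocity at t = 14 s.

45 m/s

Δv equals the area under the a-t graph; then v = v₀ + Δv.
0–5 s: ½(-2 + 10)(5) = 20 m/s
5–9 s: ½(10 + -4)(4) = 12 m/s
9–10 s: ½(-4 + -3)(1) = -3.5 m/s
10–11 s: ½(-3 + 6)(1) = 1.5 m/s
11–14 s: ½(6 + 8)(3) = 21 m/s
Δv = 51 m/s, so v(14) = -6 + (51) = 45 m/s.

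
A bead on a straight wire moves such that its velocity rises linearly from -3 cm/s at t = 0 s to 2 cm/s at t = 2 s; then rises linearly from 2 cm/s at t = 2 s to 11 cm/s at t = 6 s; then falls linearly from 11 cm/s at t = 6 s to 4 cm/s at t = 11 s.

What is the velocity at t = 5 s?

8.75 cm/s

On 2–6 s the graph is linear from 2 to 11 cm/s: v(5) = 2 + (11 − 2)·(5 − 2)/(6 − 2) = 8.75 cm/s.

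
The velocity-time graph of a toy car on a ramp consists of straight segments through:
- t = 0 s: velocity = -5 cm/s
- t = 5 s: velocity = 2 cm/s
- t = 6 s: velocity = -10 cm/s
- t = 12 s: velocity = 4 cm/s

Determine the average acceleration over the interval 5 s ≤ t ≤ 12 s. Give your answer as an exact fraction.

2/7 cm/s²

Average acceleration = Δv/Δt = (4 − 2)/(12 − 5) = 2/7 cm/s².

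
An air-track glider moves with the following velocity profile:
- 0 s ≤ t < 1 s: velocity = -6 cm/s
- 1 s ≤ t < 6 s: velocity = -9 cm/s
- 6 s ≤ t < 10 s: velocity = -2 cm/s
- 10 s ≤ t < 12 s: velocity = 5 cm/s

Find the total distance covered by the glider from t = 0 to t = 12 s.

Distance (not displacement) is the total path length: add the absolute areas under v-t.
0–1 s: |-6| × 1 = 6 cm
1–6 s: |-9| × 5 = 45 cm
6–10 s: |-2| × 4 = 8 cm
10–12 s: |5| × 2 = 10 cm
Total distance = 69 cm

69 cm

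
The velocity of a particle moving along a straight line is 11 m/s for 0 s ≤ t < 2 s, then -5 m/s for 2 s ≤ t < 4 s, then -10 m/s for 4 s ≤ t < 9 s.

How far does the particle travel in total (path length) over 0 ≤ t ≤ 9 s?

82 m

Total distance travelled is ∫|v| dt — sum the magnitudes of each area piece.
0–2 s: |11| × 2 = 22 m
2–4 s: |-5| × 2 = 10 m
4–9 s: |-10| × 5 = 50 m
Total distance = 82 m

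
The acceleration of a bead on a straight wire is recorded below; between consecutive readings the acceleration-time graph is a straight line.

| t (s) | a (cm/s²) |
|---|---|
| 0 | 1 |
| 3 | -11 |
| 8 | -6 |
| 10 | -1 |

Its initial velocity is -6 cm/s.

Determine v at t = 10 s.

Δv equals the area under the a-t graph; then v = v₀ + Δv.
0–3 s: ½(1 + -11)(3) = -15 cm/s
3–8 s: ½(-11 + -6)(5) = -42.5 cm/s
8–10 s: ½(-6 + -1)(2) = -7 cm/s
Δv = -64.5 cm/s, so v(10) = -6 + (-64.5) = -70.5 cm/s.

-70.5 cm/s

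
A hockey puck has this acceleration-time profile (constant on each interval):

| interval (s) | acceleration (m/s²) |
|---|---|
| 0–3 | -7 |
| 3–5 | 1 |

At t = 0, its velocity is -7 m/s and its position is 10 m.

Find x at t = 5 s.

On each constant-a segment, Δv = aΔt and Δx = v₀Δt + ½aΔt²; chain segment to segment.
0–3 s: v starts -7 m/s; Δx = -7·3 + ½·-7·3² = -52.5 m; v ends -28 m/s.
3–5 s: v starts -28 m/s; Δx = -28·2 + ½·1·2² = -54 m; v ends -26 m/s.
x(5) = 10 + Σ Δx = -96.5 m.

-96.5 m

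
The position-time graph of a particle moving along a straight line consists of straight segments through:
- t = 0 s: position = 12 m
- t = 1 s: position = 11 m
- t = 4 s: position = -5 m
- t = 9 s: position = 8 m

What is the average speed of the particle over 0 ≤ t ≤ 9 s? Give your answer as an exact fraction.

Average speed = (total path length)/(elapsed time); on a piecewise-linear x-t graph the path length is Σ|Δx|.
0–1 s: |Δx| = |11 − 12| = 1 m
1–4 s: |Δx| = |-5 − 11| = 16 m
4–9 s: |Δx| = |8 − -5| = 13 m
Total path = 30 m; average speed = 30/9 = 10/3 m/s.

10/3 m/s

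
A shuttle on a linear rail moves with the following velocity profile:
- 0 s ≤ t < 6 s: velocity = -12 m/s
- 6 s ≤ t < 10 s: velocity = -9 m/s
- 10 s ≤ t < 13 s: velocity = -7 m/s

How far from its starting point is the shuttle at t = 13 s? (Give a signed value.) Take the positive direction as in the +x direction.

-129 m

Displacement is the signed area under the v-t curve.
0–6 s: -12 × 6 = -72 m
6–10 s: -9 × 4 = -36 m
10–13 s: -7 × 3 = -21 m
Net displacement = -129 m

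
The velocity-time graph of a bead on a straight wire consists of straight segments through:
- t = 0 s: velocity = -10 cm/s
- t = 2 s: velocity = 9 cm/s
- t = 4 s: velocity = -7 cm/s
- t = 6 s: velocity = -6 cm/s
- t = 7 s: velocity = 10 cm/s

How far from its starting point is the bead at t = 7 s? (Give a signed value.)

Displacement is the signed area under the v-t curve.
0–2 s: ½(-10 + 9)(2) = -1 cm
2–4 s: ½(9 + -7)(2) = 2 cm
4–6 s: ½(-7 + -6)(2) = -13 cm
6–7 s: ½(-6 + 10)(1) = 2 cm
Net displacement = -10 cm

-10 cm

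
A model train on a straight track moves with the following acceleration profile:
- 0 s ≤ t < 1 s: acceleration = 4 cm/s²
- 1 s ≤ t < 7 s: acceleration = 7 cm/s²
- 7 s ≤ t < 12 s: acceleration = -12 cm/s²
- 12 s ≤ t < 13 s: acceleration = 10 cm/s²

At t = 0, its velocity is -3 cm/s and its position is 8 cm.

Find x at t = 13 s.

192 cm

On each constant-a segment, Δv = aΔt and Δx = v₀Δt + ½aΔt²; chain segment to segment.
0–1 s: v starts -3 cm/s; Δx = -3·1 + ½·4·1² = -1 cm; v ends 1 cm/s.
1–7 s: v starts 1 cm/s; Δx = 1·6 + ½·7·6² = 132 cm; v ends 43 cm/s.
7–12 s: v starts 43 cm/s; Δx = 43·5 + ½·-12·5² = 65 cm; v ends -17 cm/s.
12–13 s: v starts -17 cm/s; Δx = -17·1 + ½·10·1² = -12 cm; v ends -7 cm/s.
x(13) = 8 + Σ Δx = 192 cm.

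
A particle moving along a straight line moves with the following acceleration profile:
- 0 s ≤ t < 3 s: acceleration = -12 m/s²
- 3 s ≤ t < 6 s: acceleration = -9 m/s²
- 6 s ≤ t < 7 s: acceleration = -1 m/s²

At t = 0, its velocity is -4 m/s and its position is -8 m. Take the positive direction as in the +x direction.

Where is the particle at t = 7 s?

On each constant-a segment, Δv = aΔt and Δx = v₀Δt + ½aΔt²; chain segment to segment.
0–3 s: v starts -4 m/s; Δx = -4·3 + ½·-12·3² = -66 m; v ends -40 m/s.
3–6 s: v starts -40 m/s; Δx = -40·3 + ½·-9·3² = -160.5 m; v ends -67 m/s.
6–7 s: v starts -67 m/s; Δx = -67·1 + ½·-1·1² = -67.5 m; v ends -68 m/s.
x(7) = -8 + Σ Δx = -302 m.

-302 m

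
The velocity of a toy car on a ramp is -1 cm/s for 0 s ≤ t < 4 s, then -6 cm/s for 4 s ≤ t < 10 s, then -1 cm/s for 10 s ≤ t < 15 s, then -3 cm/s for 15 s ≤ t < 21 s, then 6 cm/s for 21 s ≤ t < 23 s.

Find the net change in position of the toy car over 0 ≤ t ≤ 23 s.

Displacement is the signed area under the v-t curve.
0–4 s: -1 × 4 = -4 cm
4–10 s: -6 × 6 = -36 cm
10–15 s: -1 × 5 = -5 cm
15–21 s: -3 × 6 = -18 cm
21–23 s: 6 × 2 = 12 cm
Net displacement = -51 cm

-51 cm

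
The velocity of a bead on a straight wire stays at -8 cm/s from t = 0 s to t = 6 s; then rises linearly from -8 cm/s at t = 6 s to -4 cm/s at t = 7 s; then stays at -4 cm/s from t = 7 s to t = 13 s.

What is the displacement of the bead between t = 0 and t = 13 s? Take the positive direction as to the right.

Net displacement equals the area under the velocity-time graph (areas below the axis count negative).
0–6 s: -8 × 6 = -48 cm
6–7 s: ½(-8 + -4)(1) = -6 cm
7–13 s: -4 × 6 = -24 cm
Net displacement = -78 cm

-78 cm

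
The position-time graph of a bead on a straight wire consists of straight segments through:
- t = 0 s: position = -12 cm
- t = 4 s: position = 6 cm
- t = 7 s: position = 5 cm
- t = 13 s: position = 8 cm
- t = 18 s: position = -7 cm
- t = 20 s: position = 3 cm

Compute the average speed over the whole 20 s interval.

Average speed = (total path length)/(elapsed time); on a piecewise-linear x-t graph the path length is Σ|Δx|.
0–4 s: |Δx| = |6 − -12| = 18 cm
4–7 s: |Δx| = |5 − 6| = 1 cm
7–13 s: |Δx| = |8 − 5| = 3 cm
13–18 s: |Δx| = |-7 − 8| = 15 cm
18–20 s: |Δx| = |3 − -7| = 10 cm
Total path = 47 cm; average speed = 47/20 = 2.35 cm/s.

2.35 cm/s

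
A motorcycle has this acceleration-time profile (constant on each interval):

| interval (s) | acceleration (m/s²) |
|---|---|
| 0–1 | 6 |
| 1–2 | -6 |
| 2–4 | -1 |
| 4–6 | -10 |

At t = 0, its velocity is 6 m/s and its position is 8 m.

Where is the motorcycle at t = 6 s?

24 m

On each constant-a segment, Δv = aΔt and Δx = v₀Δt + ½aΔt²; chain segment to segment.
0–1 s: v starts 6 m/s; Δx = 6·1 + ½·6·1² = 9 m; v ends 12 m/s.
1–2 s: v starts 12 m/s; Δx = 12·1 + ½·-6·1² = 9 m; v ends 6 m/s.
2–4 s: v starts 6 m/s; Δx = 6·2 + ½·-1·2² = 10 m; v ends 4 m/s.
4–6 s: v starts 4 m/s; Δx = 4·2 + ½·-10·2² = -12 m; v ends -16 m/s.
x(6) = 8 + Σ Δx = 24 m.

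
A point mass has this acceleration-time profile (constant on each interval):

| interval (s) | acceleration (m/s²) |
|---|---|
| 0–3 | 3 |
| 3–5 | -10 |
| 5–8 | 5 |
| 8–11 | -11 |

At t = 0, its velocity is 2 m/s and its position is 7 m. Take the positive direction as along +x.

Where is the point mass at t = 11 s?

-7.5 m

On each constant-a segment, Δv = aΔt and Δx = v₀Δt + ½aΔt²; chain segment to segment.
0–3 s: v starts 2 m/s; Δx = 2·3 + ½·3·3² = 19.5 m; v ends 11 m/s.
3–5 s: v starts 11 m/s; Δx = 11·2 + ½·-10·2² = 2 m; v ends -9 m/s.
5–8 s: v starts -9 m/s; Δx = -9·3 + ½·5·3² = -4.5 m; v ends 6 m/s.
8–11 s: v starts 6 m/s; Δx = 6·3 + ½·-11·3² = -31.5 m; v ends -27 m/s.
x(11) = 7 + Σ Δx = -7.5 m.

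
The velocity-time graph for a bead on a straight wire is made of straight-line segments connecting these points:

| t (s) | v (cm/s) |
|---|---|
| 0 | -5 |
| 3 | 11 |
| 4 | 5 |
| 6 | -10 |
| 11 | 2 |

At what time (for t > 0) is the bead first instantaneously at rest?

t = 0.9375 s

v changes sign on 0–3 s (from -5 to 11); the graph is linear there, so v = 0 at t = 0 + (5)·(3 − 0)/(11 − -5) = 0.9375 s.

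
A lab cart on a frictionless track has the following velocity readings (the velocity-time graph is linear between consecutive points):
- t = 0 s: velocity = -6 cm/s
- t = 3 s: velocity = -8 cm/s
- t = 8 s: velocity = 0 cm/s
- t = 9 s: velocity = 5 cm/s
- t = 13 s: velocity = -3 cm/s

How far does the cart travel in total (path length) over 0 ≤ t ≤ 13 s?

52 cm

Distance (not displacement) is the total path length: add the absolute areas under v-t.
0–3 s: |½(-6 + -8)(3)| = 21 cm
3–8 s: |½(-8 + 0)(5)| = 20 cm
8–9 s: |½(0 + 5)(1)| = 2.5 cm
9–13 s: v = 0 at t = 11.5 s; triangle areas 6.25 + 2.25 = 8.5 cm
Total distance = 52 cm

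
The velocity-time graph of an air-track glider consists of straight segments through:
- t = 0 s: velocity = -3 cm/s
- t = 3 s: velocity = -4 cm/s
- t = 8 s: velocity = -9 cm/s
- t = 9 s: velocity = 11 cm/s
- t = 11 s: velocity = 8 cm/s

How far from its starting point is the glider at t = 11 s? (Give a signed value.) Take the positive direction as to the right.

Displacement is the signed area under the v-t curve.
0–3 s: ½(-3 + -4)(3) = -10.5 cm
3–8 s: ½(-4 + -9)(5) = -32.5 cm
8–9 s: ½(-9 + 11)(1) = 1 cm
9–11 s: ½(11 + 8)(2) = 19 cm
Net displacement = -23 cm

-23 cm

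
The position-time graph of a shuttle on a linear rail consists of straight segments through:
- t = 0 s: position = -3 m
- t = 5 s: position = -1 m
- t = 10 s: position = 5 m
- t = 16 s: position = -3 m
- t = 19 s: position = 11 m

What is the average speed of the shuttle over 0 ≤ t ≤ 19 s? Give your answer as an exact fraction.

30/19 m/s

Average speed = (total path length)/(elapsed time); on a piecewise-linear x-t graph the path length is Σ|Δx|.
0–5 s: |Δx| = |-1 − -3| = 2 m
5–10 s: |Δx| = |5 − -1| = 6 m
10–16 s: |Δx| = |-3 − 5| = 8 m
16–19 s: |Δx| = |11 − -3| = 14 m
Total path = 30 m; average speed = 30/19 = 30/19 m/s.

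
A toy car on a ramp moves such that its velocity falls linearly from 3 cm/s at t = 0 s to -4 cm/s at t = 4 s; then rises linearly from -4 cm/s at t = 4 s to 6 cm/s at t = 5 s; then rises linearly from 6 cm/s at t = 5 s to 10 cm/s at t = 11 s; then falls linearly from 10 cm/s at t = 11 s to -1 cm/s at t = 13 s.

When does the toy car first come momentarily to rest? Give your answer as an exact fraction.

t = 12/7 s

v changes sign on 0–4 s (from 3 to -4); the graph is linear there, so v = 0 at t = 0 + (-3)·(4 − 0)/(-4 − 3) = 12/7 s.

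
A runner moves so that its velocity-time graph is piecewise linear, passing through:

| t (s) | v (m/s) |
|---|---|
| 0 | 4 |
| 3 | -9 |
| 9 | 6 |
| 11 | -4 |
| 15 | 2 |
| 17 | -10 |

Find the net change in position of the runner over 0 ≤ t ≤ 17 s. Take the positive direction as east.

Displacement is the signed area under the v-t curve.
0–3 s: ½(4 + -9)(3) = -7.5 m
3–9 s: ½(-9 + 6)(6) = -9 m
9–11 s: ½(6 + -4)(2) = 2 m
11–15 s: ½(-4 + 2)(4) = -4 m
15–17 s: ½(2 + -10)(2) = -8 m
Net displacement = -26.5 m

-26.5 m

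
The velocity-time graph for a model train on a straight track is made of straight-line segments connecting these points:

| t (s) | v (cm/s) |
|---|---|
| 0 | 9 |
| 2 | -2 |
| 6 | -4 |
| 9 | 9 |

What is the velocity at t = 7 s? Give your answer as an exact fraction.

On 6–9 s the graph is linear from -4 to 9 cm/s: v(7) = -4 + (9 − -4)·(7 − 6)/(9 − 6) = 1/3 cm/s.

1/3 cm/s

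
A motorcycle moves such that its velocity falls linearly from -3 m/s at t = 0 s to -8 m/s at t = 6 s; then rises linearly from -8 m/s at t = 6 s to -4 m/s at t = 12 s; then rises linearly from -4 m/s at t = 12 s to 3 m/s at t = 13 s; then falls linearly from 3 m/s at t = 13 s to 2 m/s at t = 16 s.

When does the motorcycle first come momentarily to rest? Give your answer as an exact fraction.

v changes sign on 12–13 s (from -4 to 3); the graph is linear there, so v = 0 at t = 12 + (4)·(13 − 12)/(3 − -4) = 88/7 s.

t = 88/7 s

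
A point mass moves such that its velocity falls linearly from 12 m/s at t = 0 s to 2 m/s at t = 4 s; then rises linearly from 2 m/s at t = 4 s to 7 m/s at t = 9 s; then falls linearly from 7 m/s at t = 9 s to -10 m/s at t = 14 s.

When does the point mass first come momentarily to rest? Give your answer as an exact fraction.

t = 188/17 s

v changes sign on 9–14 s (from 7 to -10); the graph is linear there, so v = 0 at t = 9 + (-7)·(14 − 9)/(-10 − 7) = 188/17 s.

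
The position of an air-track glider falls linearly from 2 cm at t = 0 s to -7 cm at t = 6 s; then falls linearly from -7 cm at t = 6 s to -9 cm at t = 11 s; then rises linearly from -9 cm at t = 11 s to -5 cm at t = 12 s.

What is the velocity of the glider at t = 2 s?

-1.5 cm/s

Velocity is the slope of the x-t graph on 0–6 s: (-7 − 2)/(6 − 0) = -1.5 cm/s.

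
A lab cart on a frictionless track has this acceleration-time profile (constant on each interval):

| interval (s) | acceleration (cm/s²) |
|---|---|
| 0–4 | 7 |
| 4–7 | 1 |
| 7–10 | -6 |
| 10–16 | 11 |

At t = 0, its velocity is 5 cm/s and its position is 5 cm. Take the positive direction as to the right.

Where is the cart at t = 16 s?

571.5 cm

On each constant-a segment, Δv = aΔt and Δx = v₀Δt + ½aΔt²; chain segment to segment.
0–4 s: v starts 5 cm/s; Δx = 5·4 + ½·7·4² = 76 cm; v ends 33 cm/s.
4–7 s: v starts 33 cm/s; Δx = 33·3 + ½·1·3² = 103.5 cm; v ends 36 cm/s.
7–10 s: v starts 36 cm/s; Δx = 36·3 + ½·-6·3² = 81 cm; v ends 18 cm/s.
10–16 s: v starts 18 cm/s; Δx = 18·6 + ½·11·6² = 306 cm; v ends 84 cm/s.
x(16) = 5 + Σ Δx = 571.5 cm.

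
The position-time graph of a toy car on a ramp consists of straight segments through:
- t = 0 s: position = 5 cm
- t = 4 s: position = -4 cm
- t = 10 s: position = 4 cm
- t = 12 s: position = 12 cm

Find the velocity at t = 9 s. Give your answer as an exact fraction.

Velocity is the slope of the x-t graph on 4–10 s: (4 − -4)/(10 − 4) = 4/3 cm/s.

4/3 cm/s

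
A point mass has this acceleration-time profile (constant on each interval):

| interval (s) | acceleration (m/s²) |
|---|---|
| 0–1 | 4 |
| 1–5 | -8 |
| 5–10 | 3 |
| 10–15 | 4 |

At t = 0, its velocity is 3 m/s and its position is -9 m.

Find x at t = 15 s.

-127.5 m

On each constant-a segment, Δv = aΔt and Δx = v₀Δt + ½aΔt²; chain segment to segment.
0–1 s: v starts 3 m/s; Δx = 3·1 + ½·4·1² = 5 m; v ends 7 m/s.
1–5 s: v starts 7 m/s; Δx = 7·4 + ½·-8·4² = -36 m; v ends -25 m/s.
5–10 s: v starts -25 m/s; Δx = -25·5 + ½·3·5² = -87.5 m; v ends -10 m/s.
10–15 s: v starts -10 m/s; Δx = -10·5 + ½·4·5² = 0 m; v ends 10 m/s.
x(15) = -9 + Σ Δx = -127.5 m.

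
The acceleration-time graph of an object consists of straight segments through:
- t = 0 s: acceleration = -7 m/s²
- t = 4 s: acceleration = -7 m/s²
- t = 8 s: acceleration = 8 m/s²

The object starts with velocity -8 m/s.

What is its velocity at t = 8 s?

Δv equals the area under the a-t graph; then v = v₀ + Δv.
0–4 s: -7 × 4 = -28 m/s
4–8 s: ½(-7 + 8)(4) = 2 m/s
Δv = -26 m/s, so v(8) = -8 + (-26) = -34 m/s.

-34 m/s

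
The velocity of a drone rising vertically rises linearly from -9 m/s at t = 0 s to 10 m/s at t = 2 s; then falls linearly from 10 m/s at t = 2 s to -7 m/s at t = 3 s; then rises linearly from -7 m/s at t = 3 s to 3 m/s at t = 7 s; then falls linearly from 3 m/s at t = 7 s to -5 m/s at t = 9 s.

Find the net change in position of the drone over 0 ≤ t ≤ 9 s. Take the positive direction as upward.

-7.5 m

Net displacement equals the area under the velocity-time graph (areas below the axis count negative).
0–2 s: ½(-9 + 10)(2) = 1 m
2–3 s: ½(10 + -7)(1) = 1.5 m
3–7 s: ½(-7 + 3)(4) = -8 m
7–9 s: ½(3 + -5)(2) = -2 m
Net displacement = -7.5 m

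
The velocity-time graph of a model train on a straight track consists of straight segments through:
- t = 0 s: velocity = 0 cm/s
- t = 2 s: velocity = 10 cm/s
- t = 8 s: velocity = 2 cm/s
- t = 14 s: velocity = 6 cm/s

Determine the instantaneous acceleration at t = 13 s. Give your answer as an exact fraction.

Acceleration is the slope of the v-t graph on 8–14 s: (6 − 2)/(14 − 8) = 2/3 cm/s².

2/3 cm/s²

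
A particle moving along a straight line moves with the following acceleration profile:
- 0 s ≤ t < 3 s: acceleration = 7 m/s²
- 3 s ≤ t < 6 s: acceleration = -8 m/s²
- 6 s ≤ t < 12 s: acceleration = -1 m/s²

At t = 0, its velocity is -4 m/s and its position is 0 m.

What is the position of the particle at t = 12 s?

On each constant-a segment, Δv = aΔt and Δx = v₀Δt + ½aΔt²; chain segment to segment.
0–3 s: v starts -4 m/s; Δx = -4·3 + ½·7·3² = 19.5 m; v ends 17 m/s.
3–6 s: v starts 17 m/s; Δx = 17·3 + ½·-8·3² = 15 m; v ends -7 m/s.
6–12 s: v starts -7 m/s; Δx = -7·6 + ½·-1·6² = -60 m; v ends -13 m/s.
x(12) = 0 + Σ Δx = -25.5 m.

-25.5 m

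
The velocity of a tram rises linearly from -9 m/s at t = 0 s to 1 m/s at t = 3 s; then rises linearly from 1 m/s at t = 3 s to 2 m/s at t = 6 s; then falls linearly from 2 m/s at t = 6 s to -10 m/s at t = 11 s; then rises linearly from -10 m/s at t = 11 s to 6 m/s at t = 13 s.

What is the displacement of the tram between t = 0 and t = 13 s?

Net displacement equals the area under the velocity-time graph (areas below the axis count negative).
0–3 s: ½(-9 + 1)(3) = -12 m
3–6 s: ½(1 + 2)(3) = 4.5 m
6–11 s: ½(2 + -10)(5) = -20 m
11–13 s: ½(-10 + 6)(2) = -4 m
Net displacement = -31.5 m

-31.5 m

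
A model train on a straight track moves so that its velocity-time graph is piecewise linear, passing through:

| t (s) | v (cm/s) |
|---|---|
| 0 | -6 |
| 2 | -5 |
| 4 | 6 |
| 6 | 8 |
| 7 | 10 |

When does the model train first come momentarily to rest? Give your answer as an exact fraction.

t = 32/11 s

v changes sign on 2–4 s (from -5 to 6); the graph is linear there, so v = 0 at t = 2 + (5)·(4 − 2)/(6 − -5) = 32/11 s.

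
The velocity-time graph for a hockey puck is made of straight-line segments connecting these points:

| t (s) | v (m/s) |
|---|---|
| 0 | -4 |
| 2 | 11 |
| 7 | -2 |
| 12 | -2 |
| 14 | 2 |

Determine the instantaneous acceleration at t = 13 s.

2 m/s²

Acceleration is the slope of the v-t graph on 12–14 s: (2 − -2)/(14 − 12) = 2 m/s².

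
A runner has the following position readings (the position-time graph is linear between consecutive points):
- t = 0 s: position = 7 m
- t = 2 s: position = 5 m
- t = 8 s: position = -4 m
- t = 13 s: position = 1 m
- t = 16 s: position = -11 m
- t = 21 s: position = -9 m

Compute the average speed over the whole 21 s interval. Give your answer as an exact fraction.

10/7 m/s

Average speed = (total path length)/(elapsed time); on a piecewise-linear x-t graph the path length is Σ|Δx|.
0–2 s: |Δx| = |5 − 7| = 2 m
2–8 s: |Δx| = |-4 − 5| = 9 m
8–13 s: |Δx| = |1 − -4| = 5 m
13–16 s: |Δx| = |-11 − 1| = 12 m
16–21 s: |Δx| = |-9 − -11| = 2 m
Total path = 30 m; average speed = 30/21 = 10/7 m/s.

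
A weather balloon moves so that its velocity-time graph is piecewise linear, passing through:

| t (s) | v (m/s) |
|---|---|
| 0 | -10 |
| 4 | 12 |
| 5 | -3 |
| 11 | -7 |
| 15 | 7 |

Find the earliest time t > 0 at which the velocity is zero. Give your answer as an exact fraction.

v changes sign on 0–4 s (from -10 to 12); the graph is linear there, so v = 0 at t = 0 + (10)·(4 − 0)/(12 − -10) = 20/11 s.

t = 20/11 s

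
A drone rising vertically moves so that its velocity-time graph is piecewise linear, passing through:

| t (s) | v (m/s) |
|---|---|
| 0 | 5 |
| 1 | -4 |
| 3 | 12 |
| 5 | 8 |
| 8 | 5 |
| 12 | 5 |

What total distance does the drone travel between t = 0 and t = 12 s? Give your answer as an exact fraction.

Total distance travelled is ∫|v| dt — sum the magnitudes of each area piece.
0–1 s: v = 0 at t = 5/9 s; triangle areas 25/18 + 8/9 = 41/18 m
1–3 s: v = 0 at t = 1.5 s; triangle areas 1 + 9 = 10 m
3–5 s: |½(12 + 8)(2)| = 20 m
5–8 s: |½(8 + 5)(3)| = 19.5 m
8–12 s: |5| × 4 = 20 m
Total distance = 646/9 m

646/9 m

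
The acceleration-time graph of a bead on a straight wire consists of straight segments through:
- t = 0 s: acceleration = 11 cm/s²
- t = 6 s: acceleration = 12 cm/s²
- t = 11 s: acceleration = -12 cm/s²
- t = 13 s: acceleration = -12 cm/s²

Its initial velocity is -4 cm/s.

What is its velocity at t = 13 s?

41 cm/s

Δv equals the area under the a-t graph; then v = v₀ + Δv.
0–6 s: ½(11 + 12)(6) = 69 cm/s
6–11 s: ½(12 + -12)(5) = 0 cm/s
11–13 s: -12 × 2 = -24 cm/s
Δv = 45 cm/s, so v(13) = -4 + (45) = 41 cm/s.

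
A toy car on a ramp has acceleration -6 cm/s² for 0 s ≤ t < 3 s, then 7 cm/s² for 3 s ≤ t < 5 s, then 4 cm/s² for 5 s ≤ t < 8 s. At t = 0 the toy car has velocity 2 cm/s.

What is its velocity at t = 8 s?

Δv equals the area under the a-t graph; then v = v₀ + Δv.
0–3 s: -6 × 3 = -18 cm/s
3–5 s: 7 × 2 = 14 cm/s
5–8 s: 4 × 3 = 12 cm/s
Δv = 8 cm/s, so v(8) = 2 + (8) = 10 cm/s.

10 cm/s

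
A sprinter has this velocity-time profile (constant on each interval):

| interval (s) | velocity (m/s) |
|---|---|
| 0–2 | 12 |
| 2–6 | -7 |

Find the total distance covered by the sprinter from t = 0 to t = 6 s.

52 m

Distance (not displacement) is the total path length: add the absolute areas under v-t.
0–2 s: |12| × 2 = 24 m
2–6 s: |-7| × 4 = 28 m
Total distance = 52 m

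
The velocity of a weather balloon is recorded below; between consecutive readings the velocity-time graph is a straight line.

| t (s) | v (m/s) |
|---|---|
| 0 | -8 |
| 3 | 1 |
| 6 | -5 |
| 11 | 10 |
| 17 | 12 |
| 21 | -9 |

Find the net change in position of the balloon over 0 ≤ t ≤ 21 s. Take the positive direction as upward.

68 m

Net displacement equals the area under the velocity-time graph (areas below the axis count negative).
0–3 s: ½(-8 + 1)(3) = -10.5 m
3–6 s: ½(1 + -5)(3) = -6 m
6–11 s: ½(-5 + 10)(5) = 12.5 m
11–17 s: ½(10 + 12)(6) = 66 m
17–21 s: ½(12 + -9)(4) = 6 m
Net displacement = 68 m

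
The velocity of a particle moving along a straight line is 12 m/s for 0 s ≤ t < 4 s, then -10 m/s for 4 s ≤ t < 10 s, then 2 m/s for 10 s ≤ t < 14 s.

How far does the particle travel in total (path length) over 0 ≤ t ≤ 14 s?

Total distance travelled is ∫|v| dt — sum the magnitudes of each area piece.
0–4 s: |12| × 4 = 48 m
4–10 s: |-10| × 6 = 60 m
10–14 s: |2| × 4 = 8 m
Total distance = 116 m

116 m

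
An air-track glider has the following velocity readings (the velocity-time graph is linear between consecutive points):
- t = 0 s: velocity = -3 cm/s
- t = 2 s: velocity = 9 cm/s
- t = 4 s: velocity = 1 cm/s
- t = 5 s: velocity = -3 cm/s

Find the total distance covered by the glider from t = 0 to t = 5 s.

Distance (not displacement) is the total path length: add the absolute areas under v-t.
0–2 s: v = 0 at t = 0.5 s; triangle areas 0.75 + 6.75 = 7.5 cm
2–4 s: |½(9 + 1)(2)| = 10 cm
4–5 s: v = 0 at t = 4.25 s; triangle areas 0.125 + 1.125 = 1.25 cm
Total distance = 18.75 cm

18.75 cm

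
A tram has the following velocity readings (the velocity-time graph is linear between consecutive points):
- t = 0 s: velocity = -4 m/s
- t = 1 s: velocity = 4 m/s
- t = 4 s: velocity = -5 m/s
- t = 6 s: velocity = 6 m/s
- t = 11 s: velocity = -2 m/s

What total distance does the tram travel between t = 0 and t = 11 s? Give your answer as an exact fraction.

887/33 m

Total distance travelled is ∫|v| dt — sum the magnitudes of each area piece.
0–1 s: v = 0 at t = 0.5 s; triangle areas 1 + 1 = 2 m
1–4 s: v = 0 at t = 7/3 s; triangle areas 8/3 + 25/6 = 41/6 m
4–6 s: v = 0 at t = 54/11 s; triangle areas 25/11 + 36/11 = 61/11 m
6–11 s: v = 0 at t = 9.75 s; triangle areas 11.25 + 1.25 = 12.5 m
Total distance = 887/33 m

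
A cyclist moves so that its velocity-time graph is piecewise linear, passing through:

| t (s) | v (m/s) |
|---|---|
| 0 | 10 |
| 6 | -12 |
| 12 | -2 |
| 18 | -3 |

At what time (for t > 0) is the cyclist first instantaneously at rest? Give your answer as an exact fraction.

v changes sign on 0–6 s (from 10 to -12); the graph is linear there, so v = 0 at t = 0 + (-10)·(6 − 0)/(-12 − 10) = 30/11 s.

t = 30/11 s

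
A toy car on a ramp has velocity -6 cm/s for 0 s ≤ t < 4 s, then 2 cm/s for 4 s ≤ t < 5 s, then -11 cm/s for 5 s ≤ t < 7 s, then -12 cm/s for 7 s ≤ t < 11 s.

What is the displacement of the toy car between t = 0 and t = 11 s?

Net displacement equals the area under the velocity-time graph (areas below the axis count negative).
0–4 s: -6 × 4 = -24 cm
4–5 s: 2 × 1 = 2 cm
5–7 s: -11 × 2 = -22 cm
7–11 s: -12 × 4 = -48 cm
Net displacement = -92 cm

-92 cm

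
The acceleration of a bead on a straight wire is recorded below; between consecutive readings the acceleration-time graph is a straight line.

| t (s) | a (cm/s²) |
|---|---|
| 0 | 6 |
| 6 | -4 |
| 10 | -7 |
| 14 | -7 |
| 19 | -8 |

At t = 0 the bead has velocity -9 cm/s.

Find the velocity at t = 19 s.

Δv equals the area under the a-t graph; then v = v₀ + Δv.
0–6 s: ½(6 + -4)(6) = 6 cm/s
6–10 s: ½(-4 + -7)(4) = -22 cm/s
10–14 s: -7 × 4 = -28 cm/s
14–19 s: ½(-7 + -8)(5) = -37.5 cm/s
Δv = -81.5 cm/s, so v(19) = -9 + (-81.5) = -90.5 cm/s.

-90.5 cm/s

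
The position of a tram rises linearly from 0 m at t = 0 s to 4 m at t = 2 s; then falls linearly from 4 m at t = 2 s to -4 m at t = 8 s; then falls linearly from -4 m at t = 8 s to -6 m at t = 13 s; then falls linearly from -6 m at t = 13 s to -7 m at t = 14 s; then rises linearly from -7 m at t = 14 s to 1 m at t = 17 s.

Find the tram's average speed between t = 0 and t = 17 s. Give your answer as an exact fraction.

23/17 m/s

Average speed = (total path length)/(elapsed time); on a piecewise-linear x-t graph the path length is Σ|Δx|.
0–2 s: |Δx| = |4 − 0| = 4 m
2–8 s: |Δx| = |-4 − 4| = 8 m
8–13 s: |Δx| = |-6 − -4| = 2 m
13–14 s: |Δx| = |-7 − -6| = 1 m
14–17 s: |Δx| = |1 − -7| = 8 m
Total path = 23 m; average speed = 23/17 = 23/17 m/s.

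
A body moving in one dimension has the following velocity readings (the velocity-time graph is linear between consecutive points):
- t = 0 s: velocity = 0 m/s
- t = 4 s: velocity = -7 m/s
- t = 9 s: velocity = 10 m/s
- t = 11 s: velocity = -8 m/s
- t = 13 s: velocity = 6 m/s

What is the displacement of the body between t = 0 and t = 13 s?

-6.5 m

Net displacement equals the area under the velocity-time graph (areas below the axis count negative).
0–4 s: ½(0 + -7)(4) = -14 m
4–9 s: ½(-7 + 10)(5) = 7.5 m
9–11 s: ½(10 + -8)(2) = 2 m
11–13 s: ½(-8 + 6)(2) = -2 m
Net displacement = -6.5 m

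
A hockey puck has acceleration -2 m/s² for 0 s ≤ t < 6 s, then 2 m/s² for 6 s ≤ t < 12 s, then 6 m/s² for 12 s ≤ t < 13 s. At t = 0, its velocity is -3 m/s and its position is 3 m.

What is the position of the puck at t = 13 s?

-105 m

On each constant-a segment, Δv = aΔt and Δx = v₀Δt + ½aΔt²; chain segment to segment.
0–6 s: v starts -3 m/s; Δx = -3·6 + ½·-2·6² = -54 m; v ends -15 m/s.
6–12 s: v starts -15 m/s; Δx = -15·6 + ½·2·6² = -54 m; v ends -3 m/s.
12–13 s: v starts -3 m/s; Δx = -3·1 + ½·6·1² = 0 m; v ends 3 m/s.
x(13) = 3 + Σ Δx = -105 m.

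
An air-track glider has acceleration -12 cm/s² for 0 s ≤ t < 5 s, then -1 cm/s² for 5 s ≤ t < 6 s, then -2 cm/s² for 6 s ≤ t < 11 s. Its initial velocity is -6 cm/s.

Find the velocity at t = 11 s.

-77 cm/s

Δv equals the area under the a-t graph; then v = v₀ + Δv.
0–5 s: -12 × 5 = -60 cm/s
5–6 s: -1 × 1 = -1 cm/s
6–11 s: -2 × 5 = -10 cm/s
Δv = -71 cm/s, so v(11) = -6 + (-71) = -77 cm/s.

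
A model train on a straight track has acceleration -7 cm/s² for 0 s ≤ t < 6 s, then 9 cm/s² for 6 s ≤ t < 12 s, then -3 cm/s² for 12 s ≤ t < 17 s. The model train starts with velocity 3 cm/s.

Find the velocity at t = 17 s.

Δv equals the area under the a-t graph; then v = v₀ + Δv.
0–6 s: -7 × 6 = -42 cm/s
6–12 s: 9 × 6 = 54 cm/s
12–17 s: -3 × 5 = -15 cm/s
Δv = -3 cm/s, so v(17) = 3 + (-3) = 0 cm/s.

0 cm/s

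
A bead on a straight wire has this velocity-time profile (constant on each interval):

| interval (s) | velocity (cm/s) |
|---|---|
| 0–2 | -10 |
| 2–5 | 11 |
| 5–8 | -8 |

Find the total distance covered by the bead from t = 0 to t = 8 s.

Distance (not displacement) is the total path length: add the absolute areas under v-t.
0–2 s: |-10| × 2 = 20 cm
2–5 s: |11| × 3 = 33 cm
5–8 s: |-8| × 3 = 24 cm
Total distance = 77 cm

77 cm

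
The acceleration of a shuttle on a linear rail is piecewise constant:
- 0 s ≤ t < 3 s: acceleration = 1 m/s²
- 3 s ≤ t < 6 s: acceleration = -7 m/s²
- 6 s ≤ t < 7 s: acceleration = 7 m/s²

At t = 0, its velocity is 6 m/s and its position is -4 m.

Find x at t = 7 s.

On each constant-a segment, Δv = aΔt and Δx = v₀Δt + ½aΔt²; chain segment to segment.
0–3 s: v starts 6 m/s; Δx = 6·3 + ½·1·3² = 22.5 m; v ends 9 m/s.
3–6 s: v starts 9 m/s; Δx = 9·3 + ½·-7·3² = -4.5 m; v ends -12 m/s.
6–7 s: v starts -12 m/s; Δx = -12·1 + ½·7·1² = -8.5 m; v ends -5 m/s.
x(7) = -4 + Σ Δx = 5.5 m.

5.5 m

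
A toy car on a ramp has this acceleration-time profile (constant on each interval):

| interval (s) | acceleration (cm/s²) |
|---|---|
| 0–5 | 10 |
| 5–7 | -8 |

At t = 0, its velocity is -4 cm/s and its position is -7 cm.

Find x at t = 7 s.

On each constant-a segment, Δv = aΔt and Δx = v₀Δt + ½aΔt²; chain segment to segment.
0–5 s: v starts -4 cm/s; Δx = -4·5 + ½·10·5² = 105 cm; v ends 46 cm/s.
5–7 s: v starts 46 cm/s; Δx = 46·2 + ½·-8·2² = 76 cm; v ends 30 cm/s.
x(7) = -7 + Σ Δx = 174 cm.

174 cm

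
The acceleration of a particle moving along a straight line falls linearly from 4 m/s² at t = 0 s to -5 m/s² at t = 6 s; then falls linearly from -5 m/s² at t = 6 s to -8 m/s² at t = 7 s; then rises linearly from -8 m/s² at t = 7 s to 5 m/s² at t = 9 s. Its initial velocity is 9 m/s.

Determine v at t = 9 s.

Δv equals the area under the a-t graph; then v = v₀ + Δv.
0–6 s: ½(4 + -5)(6) = -3 m/s
6–7 s: ½(-5 + -8)(1) = -6.5 m/s
7–9 s: ½(-8 + 5)(2) = -3 m/s
Δv = -12.5 m/s, so v(9) = 9 + (-12.5) = -3.5 m/s.

-3.5 m/s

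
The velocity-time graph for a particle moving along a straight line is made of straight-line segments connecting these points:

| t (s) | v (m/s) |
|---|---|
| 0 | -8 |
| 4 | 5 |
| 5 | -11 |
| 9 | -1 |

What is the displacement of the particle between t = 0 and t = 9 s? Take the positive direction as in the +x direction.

-33 m

Net displacement equals the area under the velocity-time graph (areas below the axis count negative).
0–4 s: ½(-8 + 5)(4) = -6 m
4–5 s: ½(5 + -11)(1) = -3 m
5–9 s: ½(-11 + -1)(4) = -24 m
Net displacement = -33 m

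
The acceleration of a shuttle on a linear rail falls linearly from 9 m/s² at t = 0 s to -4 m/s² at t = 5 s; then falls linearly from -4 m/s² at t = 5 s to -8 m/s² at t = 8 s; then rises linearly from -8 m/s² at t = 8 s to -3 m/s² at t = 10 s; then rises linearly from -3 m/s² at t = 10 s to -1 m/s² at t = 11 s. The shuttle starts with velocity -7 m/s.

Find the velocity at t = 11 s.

-25.5 m/s

Δv equals the area under the a-t graph; then v = v₀ + Δv.
0–5 s: ½(9 + -4)(5) = 12.5 m/s
5–8 s: ½(-4 + -8)(3) = -18 m/s
8–10 s: ½(-8 + -3)(2) = -11 m/s
10–11 s: ½(-3 + -1)(1) = -2 m/s
Δv = -18.5 m/s, so v(11) = -7 + (-18.5) = -25.5 m/s.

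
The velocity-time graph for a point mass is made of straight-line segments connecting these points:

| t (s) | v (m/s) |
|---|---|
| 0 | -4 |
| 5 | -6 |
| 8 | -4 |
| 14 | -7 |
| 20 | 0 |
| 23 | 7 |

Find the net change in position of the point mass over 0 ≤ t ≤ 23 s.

-83.5 m

Displacement is the signed area under the v-t curve.
0–5 s: ½(-4 + -6)(5) = -25 m
5–8 s: ½(-6 + -4)(3) = -15 m
8–14 s: ½(-4 + -7)(6) = -33 m
14–20 s: ½(-7 + 0)(6) = -21 m
20–23 s: ½(0 + 7)(3) = 10.5 m
Net displacement = -83.5 m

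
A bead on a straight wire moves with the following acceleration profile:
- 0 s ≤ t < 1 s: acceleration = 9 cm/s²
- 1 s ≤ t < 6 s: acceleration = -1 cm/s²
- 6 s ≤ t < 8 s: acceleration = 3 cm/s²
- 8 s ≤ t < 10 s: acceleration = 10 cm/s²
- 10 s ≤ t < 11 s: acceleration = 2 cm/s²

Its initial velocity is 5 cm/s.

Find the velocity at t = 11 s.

37 cm/s

Δv equals the area under the a-t graph; then v = v₀ + Δv.
0–1 s: 9 × 1 = 9 cm/s
1–6 s: -1 × 5 = -5 cm/s
6–8 s: 3 × 2 = 6 cm/s
8–10 s: 10 × 2 = 20 cm/s
10–11 s: 2 × 1 = 2 cm/s
Δv = 32 cm/s, so v(11) = 5 + (32) = 37 cm/s.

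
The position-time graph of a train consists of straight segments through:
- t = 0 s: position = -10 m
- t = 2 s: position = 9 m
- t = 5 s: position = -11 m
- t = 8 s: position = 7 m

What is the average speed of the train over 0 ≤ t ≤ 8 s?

7.125 m/s

Average speed = (total path length)/(elapsed time); on a piecewise-linear x-t graph the path length is Σ|Δx|.
0–2 s: |Δx| = |9 − -10| = 19 m
2–5 s: |Δx| = |-11 − 9| = 20 m
5–8 s: |Δx| = |7 − -11| = 18 m
Total path = 57 m; average speed = 57/8 = 7.125 m/s.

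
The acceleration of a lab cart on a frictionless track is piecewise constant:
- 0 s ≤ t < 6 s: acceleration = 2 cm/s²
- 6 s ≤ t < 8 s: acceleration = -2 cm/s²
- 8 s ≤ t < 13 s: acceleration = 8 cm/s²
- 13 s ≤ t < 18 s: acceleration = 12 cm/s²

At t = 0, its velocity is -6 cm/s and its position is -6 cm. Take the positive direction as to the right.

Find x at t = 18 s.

472 cm

On each constant-a segment, Δv = aΔt and Δx = v₀Δt + ½aΔt²; chain segment to segment.
0–6 s: v starts -6 cm/s; Δx = -6·6 + ½·2·6² = 0 cm; v ends 6 cm/s.
6–8 s: v starts 6 cm/s; Δx = 6·2 + ½·-2·2² = 8 cm; v ends 2 cm/s.
8–13 s: v starts 2 cm/s; Δx = 2·5 + ½·8·5² = 110 cm; v ends 42 cm/s.
13–18 s: v starts 42 cm/s; Δx = 42·5 + ½·12·5² = 360 cm; v ends 102 cm/s.
x(18) = -6 + Σ Δx = 472 cm.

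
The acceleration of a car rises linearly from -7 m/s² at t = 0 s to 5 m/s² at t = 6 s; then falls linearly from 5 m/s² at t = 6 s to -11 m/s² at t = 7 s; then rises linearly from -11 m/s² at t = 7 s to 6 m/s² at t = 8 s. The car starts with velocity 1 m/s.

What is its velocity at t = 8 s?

-10.5 m/s

Δv equals the area under the a-t graph; then v = v₀ + Δv.
0–6 s: ½(-7 + 5)(6) = -6 m/s
6–7 s: ½(5 + -11)(1) = -3 m/s
7–8 s: ½(-11 + 6)(1) = -2.5 m/s
Δv = -11.5 m/s, so v(8) = 1 + (-11.5) = -10.5 m/s.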